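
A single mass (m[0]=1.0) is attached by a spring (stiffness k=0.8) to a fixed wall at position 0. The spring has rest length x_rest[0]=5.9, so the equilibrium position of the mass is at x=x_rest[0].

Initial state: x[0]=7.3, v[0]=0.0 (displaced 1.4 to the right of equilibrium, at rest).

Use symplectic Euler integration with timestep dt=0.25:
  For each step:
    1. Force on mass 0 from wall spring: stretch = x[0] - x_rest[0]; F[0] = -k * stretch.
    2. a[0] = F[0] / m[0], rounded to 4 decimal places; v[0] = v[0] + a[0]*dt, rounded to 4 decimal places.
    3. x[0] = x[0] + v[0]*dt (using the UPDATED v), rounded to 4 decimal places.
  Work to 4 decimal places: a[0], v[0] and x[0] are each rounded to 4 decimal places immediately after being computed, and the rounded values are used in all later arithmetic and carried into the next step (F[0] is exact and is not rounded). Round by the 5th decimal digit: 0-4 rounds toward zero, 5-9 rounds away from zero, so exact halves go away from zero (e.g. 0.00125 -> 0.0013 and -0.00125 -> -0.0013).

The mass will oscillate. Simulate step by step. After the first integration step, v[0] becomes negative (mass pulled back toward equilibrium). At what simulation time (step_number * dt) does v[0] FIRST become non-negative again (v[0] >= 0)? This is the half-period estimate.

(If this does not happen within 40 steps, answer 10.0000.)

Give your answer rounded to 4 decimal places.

Step 0: x=[7.3000] v=[0.0000]
Step 1: x=[7.2300] v=[-0.2800]
Step 2: x=[7.0935] v=[-0.5460]
Step 3: x=[6.8973] v=[-0.7847]
Step 4: x=[6.6513] v=[-0.9842]
Step 5: x=[6.3677] v=[-1.1345]
Step 6: x=[6.0607] v=[-1.2281]
Step 7: x=[5.7456] v=[-1.2603]
Step 8: x=[5.4383] v=[-1.2294]
Step 9: x=[5.1540] v=[-1.1371]
Step 10: x=[4.9070] v=[-0.9879]
Step 11: x=[4.7097] v=[-0.7893]
Step 12: x=[4.5719] v=[-0.5513]
Step 13: x=[4.5005] v=[-0.2857]
Step 14: x=[4.4991] v=[-0.0058]
Step 15: x=[4.5677] v=[0.2744]
First v>=0 after going negative at step 15, time=3.7500

Answer: 3.7500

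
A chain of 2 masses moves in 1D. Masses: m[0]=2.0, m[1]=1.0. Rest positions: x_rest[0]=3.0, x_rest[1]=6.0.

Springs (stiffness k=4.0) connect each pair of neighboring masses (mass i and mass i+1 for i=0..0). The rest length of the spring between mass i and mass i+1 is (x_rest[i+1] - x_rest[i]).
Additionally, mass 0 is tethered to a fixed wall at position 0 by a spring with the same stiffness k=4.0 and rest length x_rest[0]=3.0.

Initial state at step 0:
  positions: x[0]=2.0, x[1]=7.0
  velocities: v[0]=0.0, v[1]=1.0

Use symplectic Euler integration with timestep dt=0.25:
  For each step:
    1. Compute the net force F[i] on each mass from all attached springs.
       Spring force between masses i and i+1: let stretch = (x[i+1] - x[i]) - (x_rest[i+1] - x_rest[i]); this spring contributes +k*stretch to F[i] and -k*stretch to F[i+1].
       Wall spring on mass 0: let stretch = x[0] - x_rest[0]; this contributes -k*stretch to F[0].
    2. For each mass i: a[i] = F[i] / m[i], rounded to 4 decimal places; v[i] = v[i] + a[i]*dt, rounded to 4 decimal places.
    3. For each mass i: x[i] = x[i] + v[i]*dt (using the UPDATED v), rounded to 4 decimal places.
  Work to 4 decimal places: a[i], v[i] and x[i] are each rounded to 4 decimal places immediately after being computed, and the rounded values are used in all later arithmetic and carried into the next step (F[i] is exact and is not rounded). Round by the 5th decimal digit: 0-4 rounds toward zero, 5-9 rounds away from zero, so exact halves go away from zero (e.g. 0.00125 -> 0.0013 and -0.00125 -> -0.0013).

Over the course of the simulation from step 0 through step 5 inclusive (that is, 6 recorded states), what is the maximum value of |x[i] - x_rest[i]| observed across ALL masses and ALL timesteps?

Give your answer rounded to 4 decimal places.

Answer: 1.1216

Derivation:
Step 0: x=[2.0000 7.0000] v=[0.0000 1.0000]
Step 1: x=[2.3750 6.7500] v=[1.5000 -1.0000]
Step 2: x=[3.0000 6.1563] v=[2.5000 -2.3750]
Step 3: x=[3.6446 5.5235] v=[2.5782 -2.5313]
Step 4: x=[4.0685 5.1710] v=[1.6954 -1.4102]
Step 5: x=[4.1216 5.2928] v=[0.2124 0.4873]
Max displacement = 1.1216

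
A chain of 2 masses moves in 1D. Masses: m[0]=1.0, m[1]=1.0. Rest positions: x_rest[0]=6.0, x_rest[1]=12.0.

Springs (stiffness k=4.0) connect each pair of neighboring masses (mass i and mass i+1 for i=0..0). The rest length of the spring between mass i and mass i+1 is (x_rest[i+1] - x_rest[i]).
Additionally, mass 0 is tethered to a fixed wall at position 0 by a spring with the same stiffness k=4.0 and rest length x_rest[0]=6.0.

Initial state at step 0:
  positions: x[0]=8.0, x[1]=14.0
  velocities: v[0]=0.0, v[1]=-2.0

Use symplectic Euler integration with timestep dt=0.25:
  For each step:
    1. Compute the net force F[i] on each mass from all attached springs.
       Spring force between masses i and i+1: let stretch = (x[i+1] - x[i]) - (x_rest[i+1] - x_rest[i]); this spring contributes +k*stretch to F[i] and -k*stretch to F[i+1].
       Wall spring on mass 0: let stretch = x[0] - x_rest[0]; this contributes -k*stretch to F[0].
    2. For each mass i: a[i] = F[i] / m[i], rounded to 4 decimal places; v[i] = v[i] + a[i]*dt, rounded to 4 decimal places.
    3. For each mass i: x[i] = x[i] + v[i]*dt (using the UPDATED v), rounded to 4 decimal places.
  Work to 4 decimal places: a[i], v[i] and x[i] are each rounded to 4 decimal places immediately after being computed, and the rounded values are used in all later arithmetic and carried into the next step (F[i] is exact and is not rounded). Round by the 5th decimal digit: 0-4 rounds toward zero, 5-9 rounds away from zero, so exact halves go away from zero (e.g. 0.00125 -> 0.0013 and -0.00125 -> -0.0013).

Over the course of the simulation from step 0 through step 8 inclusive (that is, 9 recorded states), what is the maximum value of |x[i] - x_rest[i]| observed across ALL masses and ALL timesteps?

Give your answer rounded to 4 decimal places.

Step 0: x=[8.0000 14.0000] v=[0.0000 -2.0000]
Step 1: x=[7.5000 13.5000] v=[-2.0000 -2.0000]
Step 2: x=[6.6250 13.0000] v=[-3.5000 -2.0000]
Step 3: x=[5.6875 12.4063] v=[-3.7500 -2.3750]
Step 4: x=[5.0078 11.6329] v=[-2.7187 -3.0938]
Step 5: x=[4.7325 10.7032] v=[-1.1014 -3.7189]
Step 6: x=[4.7667 9.7808] v=[0.1368 -3.6896]
Step 7: x=[4.8628 9.1049] v=[0.3842 -2.7037]
Step 8: x=[4.8037 8.8685] v=[-0.2365 -0.9458]
Max displacement = 3.1315

Answer: 3.1315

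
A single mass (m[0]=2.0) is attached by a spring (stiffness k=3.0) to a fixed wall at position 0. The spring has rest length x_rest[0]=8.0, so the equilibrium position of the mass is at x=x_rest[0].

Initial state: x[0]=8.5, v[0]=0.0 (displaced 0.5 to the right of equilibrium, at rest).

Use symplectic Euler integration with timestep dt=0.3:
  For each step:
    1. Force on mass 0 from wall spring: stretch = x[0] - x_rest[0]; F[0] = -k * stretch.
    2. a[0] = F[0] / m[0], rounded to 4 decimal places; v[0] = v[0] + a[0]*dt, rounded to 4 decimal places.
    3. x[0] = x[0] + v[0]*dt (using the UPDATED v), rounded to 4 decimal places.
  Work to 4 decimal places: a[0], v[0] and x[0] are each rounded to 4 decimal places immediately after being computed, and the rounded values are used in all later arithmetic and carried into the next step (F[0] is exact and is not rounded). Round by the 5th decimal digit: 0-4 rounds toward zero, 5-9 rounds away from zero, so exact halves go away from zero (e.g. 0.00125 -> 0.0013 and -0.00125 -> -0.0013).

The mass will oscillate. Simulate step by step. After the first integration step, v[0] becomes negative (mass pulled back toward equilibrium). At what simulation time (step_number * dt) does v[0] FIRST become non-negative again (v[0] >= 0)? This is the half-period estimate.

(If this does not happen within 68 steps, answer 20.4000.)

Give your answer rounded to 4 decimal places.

Answer: 2.7000

Derivation:
Step 0: x=[8.5000] v=[0.0000]
Step 1: x=[8.4325] v=[-0.2250]
Step 2: x=[8.3066] v=[-0.4196]
Step 3: x=[8.1393] v=[-0.5576]
Step 4: x=[7.9532] v=[-0.6203]
Step 5: x=[7.7734] v=[-0.5992]
Step 6: x=[7.6242] v=[-0.4972]
Step 7: x=[7.5258] v=[-0.3281]
Step 8: x=[7.4914] v=[-0.1147]
Step 9: x=[7.5257] v=[0.1142]
First v>=0 after going negative at step 9, time=2.7000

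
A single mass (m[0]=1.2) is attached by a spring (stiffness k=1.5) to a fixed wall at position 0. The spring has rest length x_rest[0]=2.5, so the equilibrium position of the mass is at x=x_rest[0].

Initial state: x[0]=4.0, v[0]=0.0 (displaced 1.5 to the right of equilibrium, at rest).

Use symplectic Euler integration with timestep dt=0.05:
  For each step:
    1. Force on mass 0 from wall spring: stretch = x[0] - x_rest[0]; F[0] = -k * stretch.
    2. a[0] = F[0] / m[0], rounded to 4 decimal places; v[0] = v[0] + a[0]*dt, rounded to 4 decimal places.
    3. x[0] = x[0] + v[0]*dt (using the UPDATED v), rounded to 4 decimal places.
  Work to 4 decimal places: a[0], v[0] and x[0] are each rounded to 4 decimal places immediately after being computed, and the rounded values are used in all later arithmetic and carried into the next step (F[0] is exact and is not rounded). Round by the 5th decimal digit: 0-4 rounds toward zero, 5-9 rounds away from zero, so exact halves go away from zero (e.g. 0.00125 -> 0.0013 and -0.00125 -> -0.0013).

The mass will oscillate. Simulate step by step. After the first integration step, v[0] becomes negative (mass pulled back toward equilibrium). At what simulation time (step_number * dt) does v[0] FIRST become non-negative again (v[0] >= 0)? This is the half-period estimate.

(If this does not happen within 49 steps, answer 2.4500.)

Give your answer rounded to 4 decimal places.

Answer: 2.4500

Derivation:
Step 0: x=[4.0000] v=[0.0000]
Step 1: x=[3.9953] v=[-0.0938]
Step 2: x=[3.9859] v=[-0.1873]
Step 3: x=[3.9719] v=[-0.2802]
Step 4: x=[3.9533] v=[-0.3722]
Step 5: x=[3.9302] v=[-0.4630]
Step 6: x=[3.9026] v=[-0.5524]
Step 7: x=[3.8706] v=[-0.6401]
Step 8: x=[3.8343] v=[-0.7258]
Step 9: x=[3.7938] v=[-0.8092]
Step 10: x=[3.7493] v=[-0.8901]
Step 11: x=[3.7009] v=[-0.9682]
Step 12: x=[3.6487] v=[-1.0433]
Step 13: x=[3.5929] v=[-1.1151]
Step 14: x=[3.5337] v=[-1.1834]
Step 15: x=[3.4713] v=[-1.2480]
Step 16: x=[3.4059] v=[-1.3087]
Step 17: x=[3.3376] v=[-1.3653]
Step 18: x=[3.2667] v=[-1.4177]
Step 19: x=[3.1934] v=[-1.4656]
Step 20: x=[3.1180] v=[-1.5089]
Step 21: x=[3.0406] v=[-1.5475]
Step 22: x=[2.9615] v=[-1.5813]
Step 23: x=[2.8810] v=[-1.6101]
Step 24: x=[2.7993] v=[-1.6339]
Step 25: x=[2.7167] v=[-1.6526]
Step 26: x=[2.6334] v=[-1.6661]
Step 27: x=[2.5497] v=[-1.6744]
Step 28: x=[2.4658] v=[-1.6775]
Step 29: x=[2.3820] v=[-1.6754]
Step 30: x=[2.2986] v=[-1.6680]
Step 31: x=[2.2158] v=[-1.6554]
Step 32: x=[2.1339] v=[-1.6376]
Step 33: x=[2.0532] v=[-1.6147]
Step 34: x=[1.9739] v=[-1.5868]
Step 35: x=[1.8962] v=[-1.5539]
Step 36: x=[1.8204] v=[-1.5162]
Step 37: x=[1.7467] v=[-1.4737]
Step 38: x=[1.6754] v=[-1.4266]
Step 39: x=[1.6066] v=[-1.3751]
Step 40: x=[1.5406] v=[-1.3193]
Step 41: x=[1.4776] v=[-1.2593]
Step 42: x=[1.4178] v=[-1.1954]
Step 43: x=[1.3614] v=[-1.1278]
Step 44: x=[1.3086] v=[-1.0566]
Step 45: x=[1.2595] v=[-0.9821]
Step 46: x=[1.2143] v=[-0.9046]
Step 47: x=[1.1731] v=[-0.8242]
Step 48: x=[1.1360] v=[-0.7413]
Step 49: x=[1.1032] v=[-0.6561]
v[0] did not become non-negative within 49 steps; using fallback time=2.4500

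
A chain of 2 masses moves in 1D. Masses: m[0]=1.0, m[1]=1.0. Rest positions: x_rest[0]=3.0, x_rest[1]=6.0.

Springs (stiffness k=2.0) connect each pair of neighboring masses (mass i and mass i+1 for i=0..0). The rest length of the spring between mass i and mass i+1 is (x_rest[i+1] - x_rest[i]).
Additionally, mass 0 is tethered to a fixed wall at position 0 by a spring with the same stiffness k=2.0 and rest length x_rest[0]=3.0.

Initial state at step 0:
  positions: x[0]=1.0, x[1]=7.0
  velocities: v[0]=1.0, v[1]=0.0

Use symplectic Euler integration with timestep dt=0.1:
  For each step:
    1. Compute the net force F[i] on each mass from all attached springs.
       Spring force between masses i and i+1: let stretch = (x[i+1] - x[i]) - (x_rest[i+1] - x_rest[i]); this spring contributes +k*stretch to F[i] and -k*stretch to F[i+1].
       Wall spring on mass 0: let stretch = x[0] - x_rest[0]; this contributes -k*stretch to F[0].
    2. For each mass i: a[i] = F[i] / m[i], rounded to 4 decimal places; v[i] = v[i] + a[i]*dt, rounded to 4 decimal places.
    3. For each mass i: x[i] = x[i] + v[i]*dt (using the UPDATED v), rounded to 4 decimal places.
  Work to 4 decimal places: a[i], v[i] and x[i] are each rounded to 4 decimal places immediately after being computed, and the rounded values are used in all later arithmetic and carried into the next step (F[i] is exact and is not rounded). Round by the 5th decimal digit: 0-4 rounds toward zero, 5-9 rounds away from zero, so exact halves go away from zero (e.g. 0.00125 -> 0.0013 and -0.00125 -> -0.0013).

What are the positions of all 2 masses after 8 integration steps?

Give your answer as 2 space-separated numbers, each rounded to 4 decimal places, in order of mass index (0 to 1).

Answer: 4.1379 5.5784

Derivation:
Step 0: x=[1.0000 7.0000] v=[1.0000 0.0000]
Step 1: x=[1.2000 6.9400] v=[2.0000 -0.6000]
Step 2: x=[1.4908 6.8252] v=[2.9080 -1.1480]
Step 3: x=[1.8585 6.6637] v=[3.6767 -1.6149]
Step 4: x=[2.2851 6.4661] v=[4.2660 -1.9759]
Step 5: x=[2.7496 6.2449] v=[4.6452 -2.2121]
Step 6: x=[3.2290 6.0138] v=[4.7943 -2.3112]
Step 7: x=[3.6996 5.7870] v=[4.7055 -2.2682]
Step 8: x=[4.1379 5.5784] v=[4.3831 -2.0857]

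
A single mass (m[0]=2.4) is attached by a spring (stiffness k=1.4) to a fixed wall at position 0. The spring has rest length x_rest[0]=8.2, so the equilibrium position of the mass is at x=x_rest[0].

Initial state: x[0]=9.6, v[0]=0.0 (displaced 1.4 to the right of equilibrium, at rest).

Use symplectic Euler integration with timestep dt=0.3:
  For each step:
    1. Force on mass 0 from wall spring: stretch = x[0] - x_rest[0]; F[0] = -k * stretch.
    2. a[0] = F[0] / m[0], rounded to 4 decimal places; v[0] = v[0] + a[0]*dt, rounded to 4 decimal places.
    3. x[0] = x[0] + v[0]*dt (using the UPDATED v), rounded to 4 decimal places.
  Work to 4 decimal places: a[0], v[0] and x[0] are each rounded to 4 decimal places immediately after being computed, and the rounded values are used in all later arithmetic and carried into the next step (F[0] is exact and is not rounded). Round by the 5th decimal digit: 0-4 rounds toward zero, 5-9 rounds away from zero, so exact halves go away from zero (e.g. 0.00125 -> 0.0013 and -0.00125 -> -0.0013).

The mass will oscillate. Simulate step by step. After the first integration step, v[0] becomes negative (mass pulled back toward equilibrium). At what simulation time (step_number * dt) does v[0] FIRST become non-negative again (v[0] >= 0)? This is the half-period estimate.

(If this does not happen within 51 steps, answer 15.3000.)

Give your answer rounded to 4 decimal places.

Answer: 4.2000

Derivation:
Step 0: x=[9.6000] v=[0.0000]
Step 1: x=[9.5265] v=[-0.2450]
Step 2: x=[9.3834] v=[-0.4771]
Step 3: x=[9.1781] v=[-0.6842]
Step 4: x=[8.9215] v=[-0.8554]
Step 5: x=[8.6270] v=[-0.9817]
Step 6: x=[8.3101] v=[-1.0564]
Step 7: x=[7.9874] v=[-1.0757]
Step 8: x=[7.6759] v=[-1.0385]
Step 9: x=[7.3919] v=[-0.9468]
Step 10: x=[7.1503] v=[-0.8054]
Step 11: x=[6.9638] v=[-0.6217]
Step 12: x=[6.8422] v=[-0.4054]
Step 13: x=[6.7919] v=[-0.1678]
Step 14: x=[6.8155] v=[0.0786]
First v>=0 after going negative at step 14, time=4.2000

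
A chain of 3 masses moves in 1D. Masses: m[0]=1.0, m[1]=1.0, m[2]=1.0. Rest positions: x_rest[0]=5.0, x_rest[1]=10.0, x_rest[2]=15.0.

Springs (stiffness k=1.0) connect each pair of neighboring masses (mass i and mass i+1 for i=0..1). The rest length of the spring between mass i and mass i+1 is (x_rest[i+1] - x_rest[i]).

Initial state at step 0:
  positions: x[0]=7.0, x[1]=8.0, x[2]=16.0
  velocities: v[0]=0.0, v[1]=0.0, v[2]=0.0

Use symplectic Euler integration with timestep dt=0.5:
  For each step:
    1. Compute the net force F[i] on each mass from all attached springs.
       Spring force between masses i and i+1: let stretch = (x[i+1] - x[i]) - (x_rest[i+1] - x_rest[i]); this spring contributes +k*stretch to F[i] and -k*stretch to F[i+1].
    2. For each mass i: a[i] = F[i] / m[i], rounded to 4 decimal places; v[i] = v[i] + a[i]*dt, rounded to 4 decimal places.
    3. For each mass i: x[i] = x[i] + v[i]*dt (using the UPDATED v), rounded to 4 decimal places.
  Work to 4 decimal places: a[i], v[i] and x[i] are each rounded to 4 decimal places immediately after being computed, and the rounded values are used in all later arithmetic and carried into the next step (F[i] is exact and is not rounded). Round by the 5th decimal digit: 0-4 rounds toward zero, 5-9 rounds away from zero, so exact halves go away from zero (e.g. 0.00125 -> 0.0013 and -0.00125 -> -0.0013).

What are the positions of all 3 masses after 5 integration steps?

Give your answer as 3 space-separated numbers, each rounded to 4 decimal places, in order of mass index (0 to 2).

Answer: 5.1251 9.7842 16.0909

Derivation:
Step 0: x=[7.0000 8.0000 16.0000] v=[0.0000 0.0000 0.0000]
Step 1: x=[6.0000 9.7500 15.2500] v=[-2.0000 3.5000 -1.5000]
Step 2: x=[4.6875 11.9375 14.3750] v=[-2.6250 4.3750 -1.7500]
Step 3: x=[3.9375 12.9219 14.1406] v=[-1.5000 1.9688 -0.4688]
Step 4: x=[4.1836 11.9649 14.8516] v=[0.4922 -1.9141 1.4219]
Step 5: x=[5.1251 9.7842 16.0909] v=[1.8829 -4.3614 2.4786]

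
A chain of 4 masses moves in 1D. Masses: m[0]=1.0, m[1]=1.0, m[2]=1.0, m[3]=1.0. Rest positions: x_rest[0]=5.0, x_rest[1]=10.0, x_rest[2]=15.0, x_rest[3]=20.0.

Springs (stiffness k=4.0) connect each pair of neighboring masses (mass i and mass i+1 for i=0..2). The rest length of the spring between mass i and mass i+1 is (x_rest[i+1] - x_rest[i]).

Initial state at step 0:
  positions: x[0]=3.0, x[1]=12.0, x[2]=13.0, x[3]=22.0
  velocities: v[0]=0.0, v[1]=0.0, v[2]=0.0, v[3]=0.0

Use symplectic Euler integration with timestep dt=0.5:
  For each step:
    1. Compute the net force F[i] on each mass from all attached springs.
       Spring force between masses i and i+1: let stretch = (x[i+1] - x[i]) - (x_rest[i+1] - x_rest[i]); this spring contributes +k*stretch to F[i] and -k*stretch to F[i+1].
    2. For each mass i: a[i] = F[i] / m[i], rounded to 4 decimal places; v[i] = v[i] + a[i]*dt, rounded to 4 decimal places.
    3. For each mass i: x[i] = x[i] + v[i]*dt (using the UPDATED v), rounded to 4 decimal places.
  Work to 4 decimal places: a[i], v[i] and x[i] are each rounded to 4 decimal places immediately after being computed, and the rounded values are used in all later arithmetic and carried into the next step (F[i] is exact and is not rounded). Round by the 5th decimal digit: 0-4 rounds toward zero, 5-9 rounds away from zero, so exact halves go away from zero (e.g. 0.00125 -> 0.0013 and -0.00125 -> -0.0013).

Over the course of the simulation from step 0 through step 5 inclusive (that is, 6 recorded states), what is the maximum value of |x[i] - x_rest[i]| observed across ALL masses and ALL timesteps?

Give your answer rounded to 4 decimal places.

Answer: 6.0000

Derivation:
Step 0: x=[3.0000 12.0000 13.0000 22.0000] v=[0.0000 0.0000 0.0000 0.0000]
Step 1: x=[7.0000 4.0000 21.0000 18.0000] v=[8.0000 -16.0000 16.0000 -8.0000]
Step 2: x=[3.0000 16.0000 9.0000 22.0000] v=[-8.0000 24.0000 -24.0000 8.0000]
Step 3: x=[7.0000 8.0000 17.0000 18.0000] v=[8.0000 -16.0000 16.0000 -8.0000]
Step 4: x=[7.0000 8.0000 17.0000 18.0000] v=[0.0000 0.0000 0.0000 0.0000]
Step 5: x=[3.0000 16.0000 9.0000 22.0000] v=[-8.0000 16.0000 -16.0000 8.0000]
Max displacement = 6.0000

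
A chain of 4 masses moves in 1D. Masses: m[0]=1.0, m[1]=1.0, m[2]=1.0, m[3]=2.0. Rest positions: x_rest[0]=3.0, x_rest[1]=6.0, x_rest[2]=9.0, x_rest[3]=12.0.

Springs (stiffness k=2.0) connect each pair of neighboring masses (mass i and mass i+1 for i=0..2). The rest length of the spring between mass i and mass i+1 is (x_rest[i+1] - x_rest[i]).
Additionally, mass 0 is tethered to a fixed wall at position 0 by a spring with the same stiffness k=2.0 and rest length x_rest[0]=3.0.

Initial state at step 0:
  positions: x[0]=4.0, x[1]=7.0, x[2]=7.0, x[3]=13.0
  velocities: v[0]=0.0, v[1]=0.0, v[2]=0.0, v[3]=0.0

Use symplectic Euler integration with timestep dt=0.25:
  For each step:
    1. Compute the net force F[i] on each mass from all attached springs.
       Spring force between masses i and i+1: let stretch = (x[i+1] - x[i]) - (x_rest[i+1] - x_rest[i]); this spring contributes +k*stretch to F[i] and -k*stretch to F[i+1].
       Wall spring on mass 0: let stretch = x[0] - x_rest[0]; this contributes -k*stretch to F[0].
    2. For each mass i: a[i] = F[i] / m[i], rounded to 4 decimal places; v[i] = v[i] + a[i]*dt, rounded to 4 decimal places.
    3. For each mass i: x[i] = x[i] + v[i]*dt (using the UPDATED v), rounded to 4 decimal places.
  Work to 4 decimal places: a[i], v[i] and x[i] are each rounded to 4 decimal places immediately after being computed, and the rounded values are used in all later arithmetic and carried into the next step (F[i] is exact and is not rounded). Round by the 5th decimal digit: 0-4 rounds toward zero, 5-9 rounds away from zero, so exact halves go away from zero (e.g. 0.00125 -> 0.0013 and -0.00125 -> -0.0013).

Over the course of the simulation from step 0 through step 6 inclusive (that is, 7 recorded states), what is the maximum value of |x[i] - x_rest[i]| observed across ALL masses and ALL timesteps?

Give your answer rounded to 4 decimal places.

Step 0: x=[4.0000 7.0000 7.0000 13.0000] v=[0.0000 0.0000 0.0000 0.0000]
Step 1: x=[3.8750 6.6250 7.7500 12.8125] v=[-0.5000 -1.5000 3.0000 -0.7500]
Step 2: x=[3.6094 6.0469 8.9922 12.4961] v=[-1.0625 -2.3125 4.9688 -1.2656]
Step 3: x=[3.1973 5.5323 10.3042 12.1482] v=[-1.6485 -2.0586 5.2481 -1.3916]
Step 4: x=[2.6774 5.3223 11.2503 11.8726] v=[-2.0797 -0.8402 3.7842 -1.1026]
Step 5: x=[2.1534 5.5227 11.5332 11.7456] v=[-2.0960 0.8014 1.1314 -0.5082]
Step 6: x=[1.7814 6.0532 11.0913 11.7928] v=[-1.4881 2.1220 -1.7677 0.1887]
Max displacement = 2.5332

Answer: 2.5332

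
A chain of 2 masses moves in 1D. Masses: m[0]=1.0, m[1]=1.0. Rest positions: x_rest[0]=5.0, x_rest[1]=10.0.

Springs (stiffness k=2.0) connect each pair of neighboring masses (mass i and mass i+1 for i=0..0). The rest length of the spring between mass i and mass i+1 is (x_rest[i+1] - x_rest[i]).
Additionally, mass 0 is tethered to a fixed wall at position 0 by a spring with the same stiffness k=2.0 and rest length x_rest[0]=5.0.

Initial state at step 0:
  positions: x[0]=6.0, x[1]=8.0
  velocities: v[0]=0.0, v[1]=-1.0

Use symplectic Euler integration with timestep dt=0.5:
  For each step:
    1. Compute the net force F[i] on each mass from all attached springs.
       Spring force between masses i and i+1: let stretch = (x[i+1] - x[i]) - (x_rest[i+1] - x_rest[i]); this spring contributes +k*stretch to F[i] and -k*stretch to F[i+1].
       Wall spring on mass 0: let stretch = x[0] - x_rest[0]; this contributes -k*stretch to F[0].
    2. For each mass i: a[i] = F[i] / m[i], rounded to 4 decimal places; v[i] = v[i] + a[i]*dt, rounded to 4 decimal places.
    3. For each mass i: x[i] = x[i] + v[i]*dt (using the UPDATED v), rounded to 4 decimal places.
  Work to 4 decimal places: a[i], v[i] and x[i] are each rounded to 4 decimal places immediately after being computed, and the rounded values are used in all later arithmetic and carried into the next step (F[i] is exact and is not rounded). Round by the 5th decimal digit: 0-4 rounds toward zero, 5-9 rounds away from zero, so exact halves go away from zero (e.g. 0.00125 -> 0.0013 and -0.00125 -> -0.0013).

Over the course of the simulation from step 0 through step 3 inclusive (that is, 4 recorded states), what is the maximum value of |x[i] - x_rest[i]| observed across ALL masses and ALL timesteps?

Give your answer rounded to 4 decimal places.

Answer: 2.5000

Derivation:
Step 0: x=[6.0000 8.0000] v=[0.0000 -1.0000]
Step 1: x=[4.0000 9.0000] v=[-4.0000 2.0000]
Step 2: x=[2.5000 10.0000] v=[-3.0000 2.0000]
Step 3: x=[3.5000 9.7500] v=[2.0000 -0.5000]
Max displacement = 2.5000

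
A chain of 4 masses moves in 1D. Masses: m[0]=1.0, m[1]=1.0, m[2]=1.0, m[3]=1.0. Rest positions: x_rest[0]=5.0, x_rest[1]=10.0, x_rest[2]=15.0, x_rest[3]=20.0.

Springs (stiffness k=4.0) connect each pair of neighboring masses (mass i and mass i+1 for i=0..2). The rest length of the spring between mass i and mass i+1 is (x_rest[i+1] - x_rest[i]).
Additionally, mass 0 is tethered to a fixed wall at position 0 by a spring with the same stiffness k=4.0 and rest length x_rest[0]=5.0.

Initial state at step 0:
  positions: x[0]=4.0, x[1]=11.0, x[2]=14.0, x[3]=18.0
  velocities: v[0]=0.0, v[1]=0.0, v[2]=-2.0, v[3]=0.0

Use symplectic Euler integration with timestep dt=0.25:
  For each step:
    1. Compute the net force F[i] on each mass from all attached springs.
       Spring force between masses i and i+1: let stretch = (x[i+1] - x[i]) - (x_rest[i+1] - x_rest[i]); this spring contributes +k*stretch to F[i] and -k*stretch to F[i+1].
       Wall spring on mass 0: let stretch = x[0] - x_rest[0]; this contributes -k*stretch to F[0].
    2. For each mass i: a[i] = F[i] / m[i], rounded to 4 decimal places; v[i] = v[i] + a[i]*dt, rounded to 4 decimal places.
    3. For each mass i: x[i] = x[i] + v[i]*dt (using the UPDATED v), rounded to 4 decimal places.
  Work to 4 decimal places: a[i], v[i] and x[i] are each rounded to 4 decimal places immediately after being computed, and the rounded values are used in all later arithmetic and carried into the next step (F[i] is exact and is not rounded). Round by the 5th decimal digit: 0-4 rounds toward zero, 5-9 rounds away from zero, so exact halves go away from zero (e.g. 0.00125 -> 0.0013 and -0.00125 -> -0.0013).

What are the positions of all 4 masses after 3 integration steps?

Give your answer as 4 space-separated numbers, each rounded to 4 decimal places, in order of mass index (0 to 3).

Answer: 5.8438 7.7656 13.5938 19.0156

Derivation:
Step 0: x=[4.0000 11.0000 14.0000 18.0000] v=[0.0000 0.0000 -2.0000 0.0000]
Step 1: x=[4.7500 10.0000 13.7500 18.2500] v=[3.0000 -4.0000 -1.0000 1.0000]
Step 2: x=[5.6250 8.6250 13.6875 18.6250] v=[3.5000 -5.5000 -0.2500 1.5000]
Step 3: x=[5.8438 7.7656 13.5938 19.0156] v=[0.8750 -3.4375 -0.3750 1.5625]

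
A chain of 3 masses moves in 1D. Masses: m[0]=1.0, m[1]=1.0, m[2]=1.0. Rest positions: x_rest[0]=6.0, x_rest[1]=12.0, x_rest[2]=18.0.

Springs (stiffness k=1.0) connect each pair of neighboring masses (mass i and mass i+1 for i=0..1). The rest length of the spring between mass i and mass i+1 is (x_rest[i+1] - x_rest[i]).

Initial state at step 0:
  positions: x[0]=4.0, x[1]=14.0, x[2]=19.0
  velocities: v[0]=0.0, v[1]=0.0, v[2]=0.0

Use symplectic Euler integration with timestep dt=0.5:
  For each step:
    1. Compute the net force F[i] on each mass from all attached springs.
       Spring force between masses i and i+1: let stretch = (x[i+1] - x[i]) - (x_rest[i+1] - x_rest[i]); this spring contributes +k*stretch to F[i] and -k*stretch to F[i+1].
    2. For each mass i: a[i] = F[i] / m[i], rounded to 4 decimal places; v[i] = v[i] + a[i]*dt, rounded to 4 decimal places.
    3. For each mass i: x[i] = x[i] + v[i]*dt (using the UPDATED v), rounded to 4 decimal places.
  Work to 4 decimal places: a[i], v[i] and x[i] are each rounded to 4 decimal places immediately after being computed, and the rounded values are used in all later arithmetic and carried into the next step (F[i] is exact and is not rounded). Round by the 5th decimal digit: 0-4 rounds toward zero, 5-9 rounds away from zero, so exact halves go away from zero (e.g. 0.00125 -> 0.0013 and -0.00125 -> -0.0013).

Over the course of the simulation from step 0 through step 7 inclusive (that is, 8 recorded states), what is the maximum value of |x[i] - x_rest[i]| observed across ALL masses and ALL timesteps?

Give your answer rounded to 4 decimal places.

Step 0: x=[4.0000 14.0000 19.0000] v=[0.0000 0.0000 0.0000]
Step 1: x=[5.0000 12.7500 19.2500] v=[2.0000 -2.5000 0.5000]
Step 2: x=[6.4375 11.1875 19.3750] v=[2.8750 -3.1250 0.2500]
Step 3: x=[7.5625 10.4844 18.9531] v=[2.2500 -1.4063 -0.8438]
Step 4: x=[7.9180 11.1680 17.9140] v=[0.7110 1.3671 -2.0782]
Step 5: x=[7.5860 12.7256 16.6884] v=[-0.6640 3.1151 -2.4512]
Step 6: x=[7.0389 13.9890 15.9721] v=[-1.0942 2.5267 -1.4326]
Step 7: x=[6.7293 14.0106 16.2601] v=[-0.6192 0.0432 0.5759]
Max displacement = 2.0279

Answer: 2.0279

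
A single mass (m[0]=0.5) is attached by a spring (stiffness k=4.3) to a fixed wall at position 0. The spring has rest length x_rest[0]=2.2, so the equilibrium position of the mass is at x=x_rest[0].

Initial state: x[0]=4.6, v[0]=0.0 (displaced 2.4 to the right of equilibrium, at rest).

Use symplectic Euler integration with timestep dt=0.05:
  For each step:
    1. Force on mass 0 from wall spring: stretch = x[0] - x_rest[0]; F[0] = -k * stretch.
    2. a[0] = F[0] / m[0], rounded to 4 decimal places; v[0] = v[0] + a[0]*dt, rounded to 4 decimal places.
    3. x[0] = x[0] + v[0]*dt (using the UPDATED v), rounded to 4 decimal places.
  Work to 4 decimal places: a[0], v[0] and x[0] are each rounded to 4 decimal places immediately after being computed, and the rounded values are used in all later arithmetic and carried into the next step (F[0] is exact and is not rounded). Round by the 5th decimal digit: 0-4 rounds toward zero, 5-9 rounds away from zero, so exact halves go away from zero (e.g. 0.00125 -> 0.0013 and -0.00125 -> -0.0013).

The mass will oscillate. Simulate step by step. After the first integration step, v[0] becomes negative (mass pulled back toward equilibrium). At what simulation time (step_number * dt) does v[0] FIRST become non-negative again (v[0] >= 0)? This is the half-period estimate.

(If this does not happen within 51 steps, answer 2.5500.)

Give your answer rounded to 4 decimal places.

Answer: 1.1000

Derivation:
Step 0: x=[4.6000] v=[0.0000]
Step 1: x=[4.5484] v=[-1.0320]
Step 2: x=[4.4463] v=[-2.0418]
Step 3: x=[4.2959] v=[-3.0077]
Step 4: x=[4.1005] v=[-3.9089]
Step 5: x=[3.8642] v=[-4.7261]
Step 6: x=[3.5921] v=[-5.4417]
Step 7: x=[3.2901] v=[-6.0403]
Step 8: x=[2.9647] v=[-6.5090]
Step 9: x=[2.6228] v=[-6.8378]
Step 10: x=[2.2718] v=[-7.0196]
Step 11: x=[1.9193] v=[-7.0505]
Step 12: x=[1.5728] v=[-6.9298]
Step 13: x=[1.2398] v=[-6.6601]
Step 14: x=[0.9274] v=[-6.2472]
Step 15: x=[0.6424] v=[-5.7000]
Step 16: x=[0.3909] v=[-5.0302]
Step 17: x=[0.1783] v=[-4.2523]
Step 18: x=[0.0092] v=[-3.3830]
Step 19: x=[-0.1129] v=[-2.4410]
Step 20: x=[-0.1852] v=[-1.4465]
Step 21: x=[-0.2062] v=[-0.4209]
Step 22: x=[-0.1755] v=[0.6138]
First v>=0 after going negative at step 22, time=1.1000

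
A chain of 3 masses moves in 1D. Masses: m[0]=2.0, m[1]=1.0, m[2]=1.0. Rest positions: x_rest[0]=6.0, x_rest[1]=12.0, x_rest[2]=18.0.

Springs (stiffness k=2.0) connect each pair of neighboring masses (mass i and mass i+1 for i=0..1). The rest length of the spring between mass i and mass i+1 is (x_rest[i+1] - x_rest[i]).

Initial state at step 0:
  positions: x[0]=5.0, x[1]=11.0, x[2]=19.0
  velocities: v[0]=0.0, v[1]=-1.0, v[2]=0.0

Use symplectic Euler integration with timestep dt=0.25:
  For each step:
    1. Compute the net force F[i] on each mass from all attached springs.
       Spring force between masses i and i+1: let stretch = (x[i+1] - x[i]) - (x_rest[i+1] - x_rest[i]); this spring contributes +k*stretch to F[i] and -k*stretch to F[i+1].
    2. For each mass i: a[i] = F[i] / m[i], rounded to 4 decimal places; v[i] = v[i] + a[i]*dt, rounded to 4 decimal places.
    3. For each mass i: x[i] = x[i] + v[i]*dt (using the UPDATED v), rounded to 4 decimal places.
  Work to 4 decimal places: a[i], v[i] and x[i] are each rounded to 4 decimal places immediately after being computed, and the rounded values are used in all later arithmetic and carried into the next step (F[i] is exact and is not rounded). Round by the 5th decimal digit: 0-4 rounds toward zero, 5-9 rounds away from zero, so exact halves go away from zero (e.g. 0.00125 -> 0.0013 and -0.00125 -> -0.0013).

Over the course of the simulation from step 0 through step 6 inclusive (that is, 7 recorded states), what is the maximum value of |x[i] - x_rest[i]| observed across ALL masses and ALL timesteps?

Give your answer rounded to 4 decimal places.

Step 0: x=[5.0000 11.0000 19.0000] v=[0.0000 -1.0000 0.0000]
Step 1: x=[5.0000 11.0000 18.7500] v=[0.0000 0.0000 -1.0000]
Step 2: x=[5.0000 11.2188 18.2813] v=[0.0000 0.8750 -1.8750]
Step 3: x=[5.0137 11.5430 17.6797] v=[0.0547 1.2969 -2.4063]
Step 4: x=[5.0605 11.8182 17.0610] v=[0.1870 1.1006 -2.4747]
Step 5: x=[5.1546 11.9040 16.5370] v=[0.3764 0.3432 -2.0961]
Step 6: x=[5.2956 11.7253 16.1839] v=[0.5638 -0.7150 -1.4126]
Max displacement = 1.8161

Answer: 1.8161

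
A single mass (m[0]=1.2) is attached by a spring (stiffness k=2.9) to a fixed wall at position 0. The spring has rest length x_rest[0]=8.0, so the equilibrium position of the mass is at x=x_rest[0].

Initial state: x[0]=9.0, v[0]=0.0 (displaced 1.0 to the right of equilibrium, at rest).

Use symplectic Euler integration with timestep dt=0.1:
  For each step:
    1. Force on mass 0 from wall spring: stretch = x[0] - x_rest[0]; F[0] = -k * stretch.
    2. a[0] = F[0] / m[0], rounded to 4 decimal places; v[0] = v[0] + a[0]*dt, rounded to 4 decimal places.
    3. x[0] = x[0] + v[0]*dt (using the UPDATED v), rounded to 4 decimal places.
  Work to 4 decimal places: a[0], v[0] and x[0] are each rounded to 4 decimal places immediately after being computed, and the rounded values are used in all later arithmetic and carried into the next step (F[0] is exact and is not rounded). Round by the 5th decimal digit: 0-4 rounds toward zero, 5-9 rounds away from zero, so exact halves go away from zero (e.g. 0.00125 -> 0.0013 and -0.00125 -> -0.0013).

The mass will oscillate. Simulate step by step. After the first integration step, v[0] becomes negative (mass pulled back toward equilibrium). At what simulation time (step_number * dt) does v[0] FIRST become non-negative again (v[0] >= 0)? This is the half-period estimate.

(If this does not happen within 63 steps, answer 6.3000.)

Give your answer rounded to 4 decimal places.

Step 0: x=[9.0000] v=[0.0000]
Step 1: x=[8.9758] v=[-0.2417]
Step 2: x=[8.9281] v=[-0.4775]
Step 3: x=[8.8579] v=[-0.7018]
Step 4: x=[8.7670] v=[-0.9091]
Step 5: x=[8.6576] v=[-1.0945]
Step 6: x=[8.5323] v=[-1.2534]
Step 7: x=[8.3941] v=[-1.3820]
Step 8: x=[8.2464] v=[-1.4772]
Step 9: x=[8.0927] v=[-1.5368]
Step 10: x=[7.9368] v=[-1.5592]
Step 11: x=[7.7824] v=[-1.5439]
Step 12: x=[7.6333] v=[-1.4913]
Step 13: x=[7.4930] v=[-1.4027]
Step 14: x=[7.3650] v=[-1.2802]
Step 15: x=[7.2523] v=[-1.1267]
Step 16: x=[7.1577] v=[-0.9460]
Step 17: x=[7.0835] v=[-0.7424]
Step 18: x=[7.0314] v=[-0.5209]
Step 19: x=[7.0027] v=[-0.2868]
Step 20: x=[6.9981] v=[-0.0458]
Step 21: x=[7.0177] v=[0.1963]
First v>=0 after going negative at step 21, time=2.1000

Answer: 2.1000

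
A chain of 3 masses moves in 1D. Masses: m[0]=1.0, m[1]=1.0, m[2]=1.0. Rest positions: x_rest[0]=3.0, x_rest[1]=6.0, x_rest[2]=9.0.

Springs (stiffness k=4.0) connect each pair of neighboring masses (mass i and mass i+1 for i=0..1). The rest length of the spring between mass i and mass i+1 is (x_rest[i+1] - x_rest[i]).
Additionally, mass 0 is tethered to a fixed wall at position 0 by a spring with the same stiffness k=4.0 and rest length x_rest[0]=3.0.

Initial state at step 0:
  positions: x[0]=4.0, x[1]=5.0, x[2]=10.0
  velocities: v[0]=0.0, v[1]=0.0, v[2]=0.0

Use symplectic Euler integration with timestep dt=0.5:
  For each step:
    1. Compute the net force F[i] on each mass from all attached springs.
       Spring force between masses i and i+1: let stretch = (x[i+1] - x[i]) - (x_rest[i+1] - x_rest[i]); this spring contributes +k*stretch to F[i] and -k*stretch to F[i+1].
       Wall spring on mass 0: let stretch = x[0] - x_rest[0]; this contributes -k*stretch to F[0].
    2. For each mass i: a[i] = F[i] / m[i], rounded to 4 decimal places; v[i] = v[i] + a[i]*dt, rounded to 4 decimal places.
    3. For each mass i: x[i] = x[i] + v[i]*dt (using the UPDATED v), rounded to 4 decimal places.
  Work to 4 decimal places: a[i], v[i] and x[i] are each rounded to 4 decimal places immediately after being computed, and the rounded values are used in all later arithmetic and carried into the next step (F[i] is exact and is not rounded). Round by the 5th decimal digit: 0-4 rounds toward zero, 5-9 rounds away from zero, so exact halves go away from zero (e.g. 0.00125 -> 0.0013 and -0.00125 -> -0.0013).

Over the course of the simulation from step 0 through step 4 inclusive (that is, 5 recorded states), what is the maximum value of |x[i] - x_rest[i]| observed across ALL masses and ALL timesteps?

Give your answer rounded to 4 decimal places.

Answer: 3.0000

Derivation:
Step 0: x=[4.0000 5.0000 10.0000] v=[0.0000 0.0000 0.0000]
Step 1: x=[1.0000 9.0000 8.0000] v=[-6.0000 8.0000 -4.0000]
Step 2: x=[5.0000 4.0000 10.0000] v=[8.0000 -10.0000 4.0000]
Step 3: x=[3.0000 6.0000 9.0000] v=[-4.0000 4.0000 -2.0000]
Step 4: x=[1.0000 8.0000 8.0000] v=[-4.0000 4.0000 -2.0000]
Max displacement = 3.0000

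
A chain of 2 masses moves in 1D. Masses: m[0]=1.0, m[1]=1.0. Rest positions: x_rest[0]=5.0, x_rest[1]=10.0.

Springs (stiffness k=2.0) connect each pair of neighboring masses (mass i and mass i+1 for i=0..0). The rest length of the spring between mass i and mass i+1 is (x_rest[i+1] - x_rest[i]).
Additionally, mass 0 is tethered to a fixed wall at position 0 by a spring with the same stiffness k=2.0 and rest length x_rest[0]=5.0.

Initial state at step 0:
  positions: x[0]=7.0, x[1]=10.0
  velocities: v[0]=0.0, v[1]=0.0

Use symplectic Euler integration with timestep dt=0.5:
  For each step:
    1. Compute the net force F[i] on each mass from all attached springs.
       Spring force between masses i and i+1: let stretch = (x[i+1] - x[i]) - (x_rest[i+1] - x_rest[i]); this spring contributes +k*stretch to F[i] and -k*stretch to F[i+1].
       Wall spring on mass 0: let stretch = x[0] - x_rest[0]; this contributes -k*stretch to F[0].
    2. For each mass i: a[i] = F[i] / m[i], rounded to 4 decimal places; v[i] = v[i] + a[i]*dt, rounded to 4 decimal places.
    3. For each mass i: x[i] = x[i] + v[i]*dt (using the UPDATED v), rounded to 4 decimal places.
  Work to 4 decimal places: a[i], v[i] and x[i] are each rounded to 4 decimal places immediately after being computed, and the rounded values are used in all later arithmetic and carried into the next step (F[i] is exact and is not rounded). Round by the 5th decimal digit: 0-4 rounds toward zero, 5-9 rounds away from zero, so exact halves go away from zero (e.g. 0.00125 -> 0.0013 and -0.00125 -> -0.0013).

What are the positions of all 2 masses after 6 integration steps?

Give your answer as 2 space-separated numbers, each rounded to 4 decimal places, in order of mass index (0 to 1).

Step 0: x=[7.0000 10.0000] v=[0.0000 0.0000]
Step 1: x=[5.0000 11.0000] v=[-4.0000 2.0000]
Step 2: x=[3.5000 11.5000] v=[-3.0000 1.0000]
Step 3: x=[4.2500 10.5000] v=[1.5000 -2.0000]
Step 4: x=[6.0000 8.8750] v=[3.5000 -3.2500]
Step 5: x=[6.1875 8.3125] v=[0.3750 -1.1250]
Step 6: x=[4.3438 9.1875] v=[-3.6875 1.7500]

Answer: 4.3438 9.1875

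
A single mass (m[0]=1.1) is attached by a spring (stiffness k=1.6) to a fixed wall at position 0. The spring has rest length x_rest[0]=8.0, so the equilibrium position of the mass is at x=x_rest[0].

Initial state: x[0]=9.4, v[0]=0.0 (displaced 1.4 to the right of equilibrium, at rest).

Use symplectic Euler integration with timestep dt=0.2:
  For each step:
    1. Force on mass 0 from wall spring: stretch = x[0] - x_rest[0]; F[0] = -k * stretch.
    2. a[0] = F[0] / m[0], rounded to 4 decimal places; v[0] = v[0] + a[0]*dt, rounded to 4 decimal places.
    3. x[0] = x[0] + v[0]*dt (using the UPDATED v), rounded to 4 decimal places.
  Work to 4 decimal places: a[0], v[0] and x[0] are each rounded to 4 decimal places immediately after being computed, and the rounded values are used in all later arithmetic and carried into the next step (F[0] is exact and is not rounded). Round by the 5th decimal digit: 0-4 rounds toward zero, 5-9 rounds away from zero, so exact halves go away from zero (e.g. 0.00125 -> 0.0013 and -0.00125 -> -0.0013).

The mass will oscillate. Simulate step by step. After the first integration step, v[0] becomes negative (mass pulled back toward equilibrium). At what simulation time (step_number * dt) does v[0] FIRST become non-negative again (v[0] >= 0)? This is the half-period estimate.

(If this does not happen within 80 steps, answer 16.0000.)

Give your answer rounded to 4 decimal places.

Answer: 2.6000

Derivation:
Step 0: x=[9.4000] v=[0.0000]
Step 1: x=[9.3185] v=[-0.4073]
Step 2: x=[9.1603] v=[-0.7909]
Step 3: x=[8.9346] v=[-1.1284]
Step 4: x=[8.6545] v=[-1.4003]
Step 5: x=[8.3364] v=[-1.5907]
Step 6: x=[7.9987] v=[-1.6886]
Step 7: x=[7.6611] v=[-1.6882]
Step 8: x=[7.3432] v=[-1.5896]
Step 9: x=[7.0635] v=[-1.3985]
Step 10: x=[6.8383] v=[-1.1261]
Step 11: x=[6.6807] v=[-0.7882]
Step 12: x=[6.5998] v=[-0.4044]
Step 13: x=[6.6004] v=[0.0029]
First v>=0 after going negative at step 13, time=2.6000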